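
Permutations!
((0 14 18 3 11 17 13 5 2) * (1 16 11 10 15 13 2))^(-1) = ((0 14 18 3 10 15 13 5 1 16 11 17 2))^(-1) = (0 2 17 11 16 1 5 13 15 10 3 18 14)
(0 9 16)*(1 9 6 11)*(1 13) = [6, 9, 2, 3, 4, 5, 11, 7, 8, 16, 10, 13, 12, 1, 14, 15, 0] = (0 6 11 13 1 9 16)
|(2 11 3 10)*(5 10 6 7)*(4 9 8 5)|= |(2 11 3 6 7 4 9 8 5 10)|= 10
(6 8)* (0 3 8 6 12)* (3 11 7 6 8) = [11, 1, 2, 3, 4, 5, 8, 6, 12, 9, 10, 7, 0] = (0 11 7 6 8 12)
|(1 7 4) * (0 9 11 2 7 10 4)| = 15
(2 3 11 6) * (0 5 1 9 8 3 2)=(0 5 1 9 8 3 11 6)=[5, 9, 2, 11, 4, 1, 0, 7, 3, 8, 10, 6]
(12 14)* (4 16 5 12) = (4 16 5 12 14) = [0, 1, 2, 3, 16, 12, 6, 7, 8, 9, 10, 11, 14, 13, 4, 15, 5]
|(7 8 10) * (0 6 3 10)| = 6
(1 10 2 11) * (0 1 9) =(0 1 10 2 11 9) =[1, 10, 11, 3, 4, 5, 6, 7, 8, 0, 2, 9]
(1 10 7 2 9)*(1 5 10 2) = (1 2 9 5 10 7) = [0, 2, 9, 3, 4, 10, 6, 1, 8, 5, 7]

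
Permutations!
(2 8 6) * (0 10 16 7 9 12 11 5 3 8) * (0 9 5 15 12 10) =(2 9 10 16 7 5 3 8 6)(11 15 12) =[0, 1, 9, 8, 4, 3, 2, 5, 6, 10, 16, 15, 11, 13, 14, 12, 7]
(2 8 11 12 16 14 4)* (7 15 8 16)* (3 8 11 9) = (2 16 14 4)(3 8 9)(7 15 11 12) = [0, 1, 16, 8, 2, 5, 6, 15, 9, 3, 10, 12, 7, 13, 4, 11, 14]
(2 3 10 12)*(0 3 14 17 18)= (0 3 10 12 2 14 17 18)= [3, 1, 14, 10, 4, 5, 6, 7, 8, 9, 12, 11, 2, 13, 17, 15, 16, 18, 0]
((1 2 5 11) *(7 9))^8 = ((1 2 5 11)(7 9))^8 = (11)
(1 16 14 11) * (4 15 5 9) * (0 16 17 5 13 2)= [16, 17, 0, 3, 15, 9, 6, 7, 8, 4, 10, 1, 12, 2, 11, 13, 14, 5]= (0 16 14 11 1 17 5 9 4 15 13 2)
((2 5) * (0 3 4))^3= (2 5)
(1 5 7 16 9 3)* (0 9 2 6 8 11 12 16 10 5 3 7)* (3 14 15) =(0 9 7 10 5)(1 14 15 3)(2 6 8 11 12 16) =[9, 14, 6, 1, 4, 0, 8, 10, 11, 7, 5, 12, 16, 13, 15, 3, 2]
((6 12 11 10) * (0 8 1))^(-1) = (0 1 8)(6 10 11 12)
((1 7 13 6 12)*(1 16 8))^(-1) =(1 8 16 12 6 13 7)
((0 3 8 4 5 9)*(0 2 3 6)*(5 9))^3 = (0 6)(2 4 3 9 8)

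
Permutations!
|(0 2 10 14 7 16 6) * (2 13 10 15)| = 14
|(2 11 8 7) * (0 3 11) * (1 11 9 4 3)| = |(0 1 11 8 7 2)(3 9 4)| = 6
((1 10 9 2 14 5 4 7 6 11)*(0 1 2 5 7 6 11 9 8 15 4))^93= ((0 1 10 8 15 4 6 9 5)(2 14 7 11))^93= (0 8 6)(1 15 9)(2 14 7 11)(4 5 10)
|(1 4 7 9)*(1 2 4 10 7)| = 6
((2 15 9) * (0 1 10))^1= (0 1 10)(2 15 9)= ((0 1 10)(2 15 9))^1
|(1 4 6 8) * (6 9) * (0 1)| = 6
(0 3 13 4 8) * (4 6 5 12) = (0 3 13 6 5 12 4 8) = [3, 1, 2, 13, 8, 12, 5, 7, 0, 9, 10, 11, 4, 6]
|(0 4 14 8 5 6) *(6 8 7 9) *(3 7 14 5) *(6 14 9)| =14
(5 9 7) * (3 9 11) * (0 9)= (0 9 7 5 11 3)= [9, 1, 2, 0, 4, 11, 6, 5, 8, 7, 10, 3]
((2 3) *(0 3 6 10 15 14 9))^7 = (0 9 14 15 10 6 2 3)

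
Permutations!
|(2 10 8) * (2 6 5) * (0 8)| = 6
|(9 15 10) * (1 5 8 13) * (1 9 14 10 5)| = 10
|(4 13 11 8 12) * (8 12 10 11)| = 6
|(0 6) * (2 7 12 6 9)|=6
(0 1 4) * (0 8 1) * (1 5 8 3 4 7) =(1 7)(3 4)(5 8) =[0, 7, 2, 4, 3, 8, 6, 1, 5]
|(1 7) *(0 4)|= 2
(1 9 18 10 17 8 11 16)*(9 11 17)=(1 11 16)(8 17)(9 18 10)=[0, 11, 2, 3, 4, 5, 6, 7, 17, 18, 9, 16, 12, 13, 14, 15, 1, 8, 10]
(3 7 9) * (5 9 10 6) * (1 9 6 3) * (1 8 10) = (1 9 8 10 3 7)(5 6) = [0, 9, 2, 7, 4, 6, 5, 1, 10, 8, 3]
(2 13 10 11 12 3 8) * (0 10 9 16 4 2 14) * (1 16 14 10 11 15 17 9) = (0 11 12 3 8 10 15 17 9 14)(1 16 4 2 13) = [11, 16, 13, 8, 2, 5, 6, 7, 10, 14, 15, 12, 3, 1, 0, 17, 4, 9]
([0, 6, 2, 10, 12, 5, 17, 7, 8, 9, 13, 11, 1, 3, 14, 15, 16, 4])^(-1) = [0, 12, 2, 13, 17, 5, 1, 7, 8, 9, 3, 11, 4, 10, 14, 15, 16, 6]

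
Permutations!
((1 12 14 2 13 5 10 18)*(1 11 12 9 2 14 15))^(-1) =(1 15 12 11 18 10 5 13 2 9)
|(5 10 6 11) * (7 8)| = 4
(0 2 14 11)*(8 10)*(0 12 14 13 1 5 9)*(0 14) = (0 2 13 1 5 9 14 11 12)(8 10) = [2, 5, 13, 3, 4, 9, 6, 7, 10, 14, 8, 12, 0, 1, 11]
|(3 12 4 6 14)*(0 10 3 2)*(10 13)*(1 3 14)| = 5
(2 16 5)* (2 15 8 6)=[0, 1, 16, 3, 4, 15, 2, 7, 6, 9, 10, 11, 12, 13, 14, 8, 5]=(2 16 5 15 8 6)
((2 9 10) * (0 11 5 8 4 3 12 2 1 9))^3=(0 8 12 11 4 2 5 3)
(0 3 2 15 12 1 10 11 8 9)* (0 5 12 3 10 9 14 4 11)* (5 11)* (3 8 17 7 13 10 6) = [6, 9, 15, 2, 5, 12, 3, 13, 14, 11, 0, 17, 1, 10, 4, 8, 16, 7] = (0 6 3 2 15 8 14 4 5 12 1 9 11 17 7 13 10)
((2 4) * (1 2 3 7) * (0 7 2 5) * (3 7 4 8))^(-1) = (0 5 1 7 4)(2 3 8)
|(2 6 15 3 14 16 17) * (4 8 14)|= 9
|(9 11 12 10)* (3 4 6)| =|(3 4 6)(9 11 12 10)| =12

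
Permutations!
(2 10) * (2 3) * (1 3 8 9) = [0, 3, 10, 2, 4, 5, 6, 7, 9, 1, 8] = (1 3 2 10 8 9)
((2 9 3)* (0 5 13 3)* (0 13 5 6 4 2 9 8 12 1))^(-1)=((0 6 4 2 8 12 1)(3 9 13))^(-1)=(0 1 12 8 2 4 6)(3 13 9)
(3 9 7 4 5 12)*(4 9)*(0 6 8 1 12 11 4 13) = (0 6 8 1 12 3 13)(4 5 11)(7 9) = [6, 12, 2, 13, 5, 11, 8, 9, 1, 7, 10, 4, 3, 0]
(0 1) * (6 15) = (0 1)(6 15) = [1, 0, 2, 3, 4, 5, 15, 7, 8, 9, 10, 11, 12, 13, 14, 6]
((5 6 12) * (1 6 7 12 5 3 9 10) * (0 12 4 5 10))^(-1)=(0 9 3 12)(1 10 6)(4 7 5)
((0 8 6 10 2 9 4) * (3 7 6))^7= (0 9 10 7 8 4 2 6 3)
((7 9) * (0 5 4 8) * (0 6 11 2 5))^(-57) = (2 8)(4 11)(5 6)(7 9)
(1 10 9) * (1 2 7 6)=(1 10 9 2 7 6)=[0, 10, 7, 3, 4, 5, 1, 6, 8, 2, 9]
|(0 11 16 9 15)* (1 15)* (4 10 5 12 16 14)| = |(0 11 14 4 10 5 12 16 9 1 15)| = 11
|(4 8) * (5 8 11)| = |(4 11 5 8)| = 4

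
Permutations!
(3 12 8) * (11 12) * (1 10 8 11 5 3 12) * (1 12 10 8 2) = [0, 8, 1, 5, 4, 3, 6, 7, 10, 9, 2, 12, 11] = (1 8 10 2)(3 5)(11 12)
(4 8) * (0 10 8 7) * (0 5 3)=(0 10 8 4 7 5 3)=[10, 1, 2, 0, 7, 3, 6, 5, 4, 9, 8]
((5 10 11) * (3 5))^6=(3 10)(5 11)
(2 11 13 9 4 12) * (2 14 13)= (2 11)(4 12 14 13 9)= [0, 1, 11, 3, 12, 5, 6, 7, 8, 4, 10, 2, 14, 9, 13]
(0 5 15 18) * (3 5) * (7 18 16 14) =(0 3 5 15 16 14 7 18) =[3, 1, 2, 5, 4, 15, 6, 18, 8, 9, 10, 11, 12, 13, 7, 16, 14, 17, 0]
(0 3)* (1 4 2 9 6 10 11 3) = (0 1 4 2 9 6 10 11 3) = [1, 4, 9, 0, 2, 5, 10, 7, 8, 6, 11, 3]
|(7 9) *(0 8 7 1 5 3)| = |(0 8 7 9 1 5 3)| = 7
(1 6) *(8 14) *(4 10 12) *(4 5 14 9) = [0, 6, 2, 3, 10, 14, 1, 7, 9, 4, 12, 11, 5, 13, 8] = (1 6)(4 10 12 5 14 8 9)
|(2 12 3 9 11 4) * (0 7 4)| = 8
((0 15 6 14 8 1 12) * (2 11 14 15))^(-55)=(0 2 11 14 8 1 12)(6 15)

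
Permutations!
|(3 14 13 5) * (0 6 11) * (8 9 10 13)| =21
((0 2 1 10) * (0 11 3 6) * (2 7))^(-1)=(0 6 3 11 10 1 2 7)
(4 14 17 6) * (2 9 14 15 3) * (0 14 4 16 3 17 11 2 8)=(0 14 11 2 9 4 15 17 6 16 3 8)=[14, 1, 9, 8, 15, 5, 16, 7, 0, 4, 10, 2, 12, 13, 11, 17, 3, 6]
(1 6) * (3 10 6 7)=(1 7 3 10 6)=[0, 7, 2, 10, 4, 5, 1, 3, 8, 9, 6]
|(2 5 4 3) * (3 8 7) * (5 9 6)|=|(2 9 6 5 4 8 7 3)|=8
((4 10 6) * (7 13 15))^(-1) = (4 6 10)(7 15 13)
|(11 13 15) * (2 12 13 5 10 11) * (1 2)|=|(1 2 12 13 15)(5 10 11)|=15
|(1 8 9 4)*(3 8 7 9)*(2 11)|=|(1 7 9 4)(2 11)(3 8)|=4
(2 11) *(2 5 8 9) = (2 11 5 8 9) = [0, 1, 11, 3, 4, 8, 6, 7, 9, 2, 10, 5]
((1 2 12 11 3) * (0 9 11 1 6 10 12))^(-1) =((0 9 11 3 6 10 12 1 2))^(-1) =(0 2 1 12 10 6 3 11 9)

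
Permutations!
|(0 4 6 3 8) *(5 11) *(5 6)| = |(0 4 5 11 6 3 8)| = 7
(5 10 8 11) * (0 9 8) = [9, 1, 2, 3, 4, 10, 6, 7, 11, 8, 0, 5] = (0 9 8 11 5 10)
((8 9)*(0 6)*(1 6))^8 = (9)(0 6 1)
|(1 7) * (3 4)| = |(1 7)(3 4)| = 2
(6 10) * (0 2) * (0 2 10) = (0 10 6) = [10, 1, 2, 3, 4, 5, 0, 7, 8, 9, 6]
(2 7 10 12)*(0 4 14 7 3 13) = [4, 1, 3, 13, 14, 5, 6, 10, 8, 9, 12, 11, 2, 0, 7] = (0 4 14 7 10 12 2 3 13)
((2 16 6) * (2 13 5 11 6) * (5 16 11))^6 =((2 11 6 13 16))^6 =(2 11 6 13 16)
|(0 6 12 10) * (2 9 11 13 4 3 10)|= |(0 6 12 2 9 11 13 4 3 10)|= 10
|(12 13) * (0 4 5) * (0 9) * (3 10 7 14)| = 4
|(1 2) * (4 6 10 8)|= |(1 2)(4 6 10 8)|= 4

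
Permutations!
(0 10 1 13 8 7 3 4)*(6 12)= (0 10 1 13 8 7 3 4)(6 12)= [10, 13, 2, 4, 0, 5, 12, 3, 7, 9, 1, 11, 6, 8]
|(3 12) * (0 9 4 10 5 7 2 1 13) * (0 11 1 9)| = |(1 13 11)(2 9 4 10 5 7)(3 12)| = 6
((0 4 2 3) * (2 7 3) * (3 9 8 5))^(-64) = (0 3 5 8 9 7 4)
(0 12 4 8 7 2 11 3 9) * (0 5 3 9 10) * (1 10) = (0 12 4 8 7 2 11 9 5 3 1 10) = [12, 10, 11, 1, 8, 3, 6, 2, 7, 5, 0, 9, 4]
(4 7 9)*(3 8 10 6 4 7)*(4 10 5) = (3 8 5 4)(6 10)(7 9) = [0, 1, 2, 8, 3, 4, 10, 9, 5, 7, 6]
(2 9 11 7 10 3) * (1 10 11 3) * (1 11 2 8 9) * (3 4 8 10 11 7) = (1 11 3 10 7 2)(4 8 9) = [0, 11, 1, 10, 8, 5, 6, 2, 9, 4, 7, 3]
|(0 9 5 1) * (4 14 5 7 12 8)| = 9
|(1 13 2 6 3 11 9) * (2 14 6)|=7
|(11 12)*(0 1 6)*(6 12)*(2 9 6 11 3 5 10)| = |(0 1 12 3 5 10 2 9 6)| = 9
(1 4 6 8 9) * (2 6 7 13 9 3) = (1 4 7 13 9)(2 6 8 3) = [0, 4, 6, 2, 7, 5, 8, 13, 3, 1, 10, 11, 12, 9]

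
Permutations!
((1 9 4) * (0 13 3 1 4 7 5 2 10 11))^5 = (0 7)(1 10)(2 3)(5 13)(9 11)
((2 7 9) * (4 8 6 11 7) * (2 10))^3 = (2 6 9 4 11 10 8 7)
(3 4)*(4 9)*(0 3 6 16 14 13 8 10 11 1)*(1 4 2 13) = [3, 0, 13, 9, 6, 5, 16, 7, 10, 2, 11, 4, 12, 8, 1, 15, 14] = (0 3 9 2 13 8 10 11 4 6 16 14 1)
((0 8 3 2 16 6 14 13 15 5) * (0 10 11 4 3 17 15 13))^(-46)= (0 11 14 10 6 5 16 15 2 17 3 8 4)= ((0 8 17 15 5 10 11 4 3 2 16 6 14))^(-46)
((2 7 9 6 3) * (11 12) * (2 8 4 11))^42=((2 7 9 6 3 8 4 11 12))^42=(2 4 6)(3 7 11)(8 9 12)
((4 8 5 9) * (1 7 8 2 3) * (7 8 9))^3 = ((1 8 5 7 9 4 2 3))^3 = (1 7 2 8 9 3 5 4)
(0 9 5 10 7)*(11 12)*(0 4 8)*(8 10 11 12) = (12)(0 9 5 11 8)(4 10 7) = [9, 1, 2, 3, 10, 11, 6, 4, 0, 5, 7, 8, 12]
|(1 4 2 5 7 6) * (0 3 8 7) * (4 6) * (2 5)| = 6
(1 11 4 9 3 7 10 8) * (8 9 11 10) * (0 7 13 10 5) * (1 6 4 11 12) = (0 7 8 6 4 12 1 5)(3 13 10 9) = [7, 5, 2, 13, 12, 0, 4, 8, 6, 3, 9, 11, 1, 10]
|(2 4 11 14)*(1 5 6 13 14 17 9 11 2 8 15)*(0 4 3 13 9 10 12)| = 16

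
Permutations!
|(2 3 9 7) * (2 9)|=2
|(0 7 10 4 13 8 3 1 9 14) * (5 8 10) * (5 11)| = |(0 7 11 5 8 3 1 9 14)(4 13 10)| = 9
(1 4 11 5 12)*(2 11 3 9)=(1 4 3 9 2 11 5 12)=[0, 4, 11, 9, 3, 12, 6, 7, 8, 2, 10, 5, 1]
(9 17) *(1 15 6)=(1 15 6)(9 17)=[0, 15, 2, 3, 4, 5, 1, 7, 8, 17, 10, 11, 12, 13, 14, 6, 16, 9]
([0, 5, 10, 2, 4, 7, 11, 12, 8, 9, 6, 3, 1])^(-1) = [0, 12, 3, 11, 4, 1, 10, 5, 8, 9, 2, 6, 7]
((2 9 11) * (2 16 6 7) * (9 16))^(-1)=(2 7 6 16)(9 11)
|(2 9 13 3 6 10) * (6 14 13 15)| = 15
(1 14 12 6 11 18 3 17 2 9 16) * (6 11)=(1 14 12 11 18 3 17 2 9 16)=[0, 14, 9, 17, 4, 5, 6, 7, 8, 16, 10, 18, 11, 13, 12, 15, 1, 2, 3]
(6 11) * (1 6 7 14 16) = (1 6 11 7 14 16) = [0, 6, 2, 3, 4, 5, 11, 14, 8, 9, 10, 7, 12, 13, 16, 15, 1]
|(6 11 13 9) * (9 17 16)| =6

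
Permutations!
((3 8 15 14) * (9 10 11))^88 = ((3 8 15 14)(9 10 11))^88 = (15)(9 10 11)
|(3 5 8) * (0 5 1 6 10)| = |(0 5 8 3 1 6 10)| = 7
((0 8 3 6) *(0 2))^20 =(8)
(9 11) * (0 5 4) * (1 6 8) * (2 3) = [5, 6, 3, 2, 0, 4, 8, 7, 1, 11, 10, 9] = (0 5 4)(1 6 8)(2 3)(9 11)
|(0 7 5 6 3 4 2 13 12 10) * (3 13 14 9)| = 35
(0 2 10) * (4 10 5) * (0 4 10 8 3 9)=(0 2 5 10 4 8 3 9)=[2, 1, 5, 9, 8, 10, 6, 7, 3, 0, 4]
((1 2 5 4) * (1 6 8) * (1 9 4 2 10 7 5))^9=((1 10 7 5 2)(4 6 8 9))^9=(1 2 5 7 10)(4 6 8 9)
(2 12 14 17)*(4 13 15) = (2 12 14 17)(4 13 15) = [0, 1, 12, 3, 13, 5, 6, 7, 8, 9, 10, 11, 14, 15, 17, 4, 16, 2]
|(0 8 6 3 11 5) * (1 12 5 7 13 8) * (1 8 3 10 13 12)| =|(0 8 6 10 13 3 11 7 12 5)| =10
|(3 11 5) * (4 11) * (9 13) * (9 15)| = 12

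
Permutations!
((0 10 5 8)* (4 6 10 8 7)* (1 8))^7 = (0 1 8)(4 10 7 6 5)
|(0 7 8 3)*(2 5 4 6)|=4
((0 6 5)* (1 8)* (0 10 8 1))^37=(0 5 8 6 10)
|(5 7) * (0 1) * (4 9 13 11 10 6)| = |(0 1)(4 9 13 11 10 6)(5 7)| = 6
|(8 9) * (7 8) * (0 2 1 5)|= 12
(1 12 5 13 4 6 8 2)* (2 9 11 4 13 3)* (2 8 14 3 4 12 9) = [0, 9, 1, 8, 6, 4, 14, 7, 2, 11, 10, 12, 5, 13, 3] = (1 9 11 12 5 4 6 14 3 8 2)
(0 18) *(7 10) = (0 18)(7 10) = [18, 1, 2, 3, 4, 5, 6, 10, 8, 9, 7, 11, 12, 13, 14, 15, 16, 17, 0]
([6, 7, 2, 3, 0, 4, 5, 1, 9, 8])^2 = (9)(0 5)(4 6)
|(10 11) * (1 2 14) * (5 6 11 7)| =15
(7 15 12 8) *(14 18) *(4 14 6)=(4 14 18 6)(7 15 12 8)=[0, 1, 2, 3, 14, 5, 4, 15, 7, 9, 10, 11, 8, 13, 18, 12, 16, 17, 6]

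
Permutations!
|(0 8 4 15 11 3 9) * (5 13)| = |(0 8 4 15 11 3 9)(5 13)| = 14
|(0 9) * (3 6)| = |(0 9)(3 6)| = 2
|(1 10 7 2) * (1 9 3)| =|(1 10 7 2 9 3)| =6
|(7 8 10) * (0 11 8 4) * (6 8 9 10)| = |(0 11 9 10 7 4)(6 8)| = 6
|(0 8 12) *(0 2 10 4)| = 6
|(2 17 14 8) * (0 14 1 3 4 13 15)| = |(0 14 8 2 17 1 3 4 13 15)| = 10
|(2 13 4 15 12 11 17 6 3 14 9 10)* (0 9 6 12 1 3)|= 33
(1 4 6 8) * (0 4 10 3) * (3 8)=(0 4 6 3)(1 10 8)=[4, 10, 2, 0, 6, 5, 3, 7, 1, 9, 8]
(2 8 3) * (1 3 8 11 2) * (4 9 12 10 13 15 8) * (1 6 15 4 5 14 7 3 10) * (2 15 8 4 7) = [0, 10, 11, 6, 9, 14, 8, 3, 5, 12, 13, 15, 1, 7, 2, 4] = (1 10 13 7 3 6 8 5 14 2 11 15 4 9 12)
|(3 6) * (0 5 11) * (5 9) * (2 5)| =|(0 9 2 5 11)(3 6)| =10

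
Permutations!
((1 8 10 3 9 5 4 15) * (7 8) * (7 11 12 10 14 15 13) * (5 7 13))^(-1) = ((1 11 12 10 3 9 7 8 14 15)(4 5))^(-1) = (1 15 14 8 7 9 3 10 12 11)(4 5)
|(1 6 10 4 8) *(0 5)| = |(0 5)(1 6 10 4 8)| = 10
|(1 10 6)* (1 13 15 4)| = |(1 10 6 13 15 4)| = 6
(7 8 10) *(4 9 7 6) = [0, 1, 2, 3, 9, 5, 4, 8, 10, 7, 6] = (4 9 7 8 10 6)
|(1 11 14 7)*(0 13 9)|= |(0 13 9)(1 11 14 7)|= 12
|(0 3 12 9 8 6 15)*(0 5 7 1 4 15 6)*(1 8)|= 10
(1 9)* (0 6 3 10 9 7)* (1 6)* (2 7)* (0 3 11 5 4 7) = (0 1 2)(3 10 9 6 11 5 4 7) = [1, 2, 0, 10, 7, 4, 11, 3, 8, 6, 9, 5]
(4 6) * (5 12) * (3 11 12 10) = (3 11 12 5 10)(4 6) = [0, 1, 2, 11, 6, 10, 4, 7, 8, 9, 3, 12, 5]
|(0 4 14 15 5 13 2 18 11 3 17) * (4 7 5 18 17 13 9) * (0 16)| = |(0 7 5 9 4 14 15 18 11 3 13 2 17 16)| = 14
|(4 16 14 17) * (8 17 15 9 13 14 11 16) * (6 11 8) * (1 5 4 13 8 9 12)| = |(1 5 4 6 11 16 9 8 17 13 14 15 12)| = 13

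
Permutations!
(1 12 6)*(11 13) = (1 12 6)(11 13) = [0, 12, 2, 3, 4, 5, 1, 7, 8, 9, 10, 13, 6, 11]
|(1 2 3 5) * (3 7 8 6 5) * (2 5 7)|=|(1 5)(6 7 8)|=6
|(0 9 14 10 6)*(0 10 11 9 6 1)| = |(0 6 10 1)(9 14 11)| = 12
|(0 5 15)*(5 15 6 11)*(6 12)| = 4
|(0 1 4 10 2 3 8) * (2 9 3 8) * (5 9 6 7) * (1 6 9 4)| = 10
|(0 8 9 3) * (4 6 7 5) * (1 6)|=20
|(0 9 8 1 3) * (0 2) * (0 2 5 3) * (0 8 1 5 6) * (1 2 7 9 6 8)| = |(0 6)(2 7 9)(3 8 5)| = 6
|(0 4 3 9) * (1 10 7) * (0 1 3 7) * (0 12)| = |(0 4 7 3 9 1 10 12)| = 8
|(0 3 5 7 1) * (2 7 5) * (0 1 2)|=2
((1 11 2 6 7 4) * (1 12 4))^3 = ((1 11 2 6 7)(4 12))^3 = (1 6 11 7 2)(4 12)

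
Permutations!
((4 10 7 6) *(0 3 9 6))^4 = (0 4 3 10 9 7 6)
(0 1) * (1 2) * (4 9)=(0 2 1)(4 9)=[2, 0, 1, 3, 9, 5, 6, 7, 8, 4]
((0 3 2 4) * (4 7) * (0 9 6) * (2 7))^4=(0 9 7)(3 6 4)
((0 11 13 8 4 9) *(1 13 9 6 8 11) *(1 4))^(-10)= (0 11 1 6)(4 9 13 8)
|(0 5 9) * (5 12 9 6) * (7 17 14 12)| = 6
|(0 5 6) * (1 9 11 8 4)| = 15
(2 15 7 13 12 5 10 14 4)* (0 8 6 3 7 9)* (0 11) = [8, 1, 15, 7, 2, 10, 3, 13, 6, 11, 14, 0, 5, 12, 4, 9] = (0 8 6 3 7 13 12 5 10 14 4 2 15 9 11)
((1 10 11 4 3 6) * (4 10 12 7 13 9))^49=(1 12 7 13 9 4 3 6)(10 11)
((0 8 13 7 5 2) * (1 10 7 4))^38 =(0 13 1 7 2 8 4 10 5)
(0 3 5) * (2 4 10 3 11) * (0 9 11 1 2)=(0 1 2 4 10 3 5 9 11)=[1, 2, 4, 5, 10, 9, 6, 7, 8, 11, 3, 0]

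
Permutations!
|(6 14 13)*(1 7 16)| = 3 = |(1 7 16)(6 14 13)|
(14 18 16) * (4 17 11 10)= (4 17 11 10)(14 18 16)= [0, 1, 2, 3, 17, 5, 6, 7, 8, 9, 4, 10, 12, 13, 18, 15, 14, 11, 16]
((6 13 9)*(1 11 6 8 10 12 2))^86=((1 11 6 13 9 8 10 12 2))^86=(1 8 11 10 6 12 13 2 9)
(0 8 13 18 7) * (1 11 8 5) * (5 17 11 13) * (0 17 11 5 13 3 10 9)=(0 11 8 13 18 7 17 5 1 3 10 9)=[11, 3, 2, 10, 4, 1, 6, 17, 13, 0, 9, 8, 12, 18, 14, 15, 16, 5, 7]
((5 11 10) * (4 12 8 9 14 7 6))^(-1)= ((4 12 8 9 14 7 6)(5 11 10))^(-1)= (4 6 7 14 9 8 12)(5 10 11)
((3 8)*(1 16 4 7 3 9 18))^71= ((1 16 4 7 3 8 9 18))^71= (1 18 9 8 3 7 4 16)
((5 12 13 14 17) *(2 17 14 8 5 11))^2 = (2 11 17)(5 13)(8 12)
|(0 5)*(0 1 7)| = 4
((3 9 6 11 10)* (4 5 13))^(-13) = (3 6 10 9 11)(4 13 5)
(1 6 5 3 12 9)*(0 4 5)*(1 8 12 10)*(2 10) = (0 4 5 3 2 10 1 6)(8 12 9) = [4, 6, 10, 2, 5, 3, 0, 7, 12, 8, 1, 11, 9]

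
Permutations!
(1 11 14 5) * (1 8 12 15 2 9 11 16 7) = (1 16 7)(2 9 11 14 5 8 12 15) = [0, 16, 9, 3, 4, 8, 6, 1, 12, 11, 10, 14, 15, 13, 5, 2, 7]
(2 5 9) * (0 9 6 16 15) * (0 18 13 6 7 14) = [9, 1, 5, 3, 4, 7, 16, 14, 8, 2, 10, 11, 12, 6, 0, 18, 15, 17, 13] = (0 9 2 5 7 14)(6 16 15 18 13)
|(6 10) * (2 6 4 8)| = 5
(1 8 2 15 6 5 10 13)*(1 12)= (1 8 2 15 6 5 10 13 12)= [0, 8, 15, 3, 4, 10, 5, 7, 2, 9, 13, 11, 1, 12, 14, 6]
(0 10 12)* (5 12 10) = [5, 1, 2, 3, 4, 12, 6, 7, 8, 9, 10, 11, 0] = (0 5 12)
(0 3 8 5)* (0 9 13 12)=(0 3 8 5 9 13 12)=[3, 1, 2, 8, 4, 9, 6, 7, 5, 13, 10, 11, 0, 12]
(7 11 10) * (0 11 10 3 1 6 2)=(0 11 3 1 6 2)(7 10)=[11, 6, 0, 1, 4, 5, 2, 10, 8, 9, 7, 3]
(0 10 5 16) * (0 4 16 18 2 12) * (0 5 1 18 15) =[10, 18, 12, 3, 16, 15, 6, 7, 8, 9, 1, 11, 5, 13, 14, 0, 4, 17, 2] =(0 10 1 18 2 12 5 15)(4 16)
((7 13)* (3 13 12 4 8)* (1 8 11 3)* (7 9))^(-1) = (1 8)(3 11 4 12 7 9 13)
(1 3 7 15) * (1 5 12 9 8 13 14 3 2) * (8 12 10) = (1 2)(3 7 15 5 10 8 13 14)(9 12) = [0, 2, 1, 7, 4, 10, 6, 15, 13, 12, 8, 11, 9, 14, 3, 5]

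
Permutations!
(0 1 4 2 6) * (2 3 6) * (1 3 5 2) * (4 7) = [3, 7, 1, 6, 5, 2, 0, 4] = (0 3 6)(1 7 4 5 2)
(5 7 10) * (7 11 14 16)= (5 11 14 16 7 10)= [0, 1, 2, 3, 4, 11, 6, 10, 8, 9, 5, 14, 12, 13, 16, 15, 7]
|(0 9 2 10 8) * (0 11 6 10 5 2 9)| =|(2 5)(6 10 8 11)| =4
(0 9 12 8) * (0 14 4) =[9, 1, 2, 3, 0, 5, 6, 7, 14, 12, 10, 11, 8, 13, 4] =(0 9 12 8 14 4)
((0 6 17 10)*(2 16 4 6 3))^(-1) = (0 10 17 6 4 16 2 3)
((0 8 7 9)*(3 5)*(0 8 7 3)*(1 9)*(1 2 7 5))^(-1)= (0 5)(1 3 8 9)(2 7)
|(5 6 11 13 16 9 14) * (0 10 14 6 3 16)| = 10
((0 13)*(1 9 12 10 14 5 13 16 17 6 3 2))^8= ((0 16 17 6 3 2 1 9 12 10 14 5 13))^8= (0 12 6 5 1 16 10 3 13 9 17 14 2)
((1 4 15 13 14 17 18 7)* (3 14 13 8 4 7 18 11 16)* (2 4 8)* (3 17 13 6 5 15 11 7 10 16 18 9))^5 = ((1 10 16 17 7)(2 4 11 18 9 3 14 13 6 5 15))^5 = (2 3 15 9 5 18 6 11 13 4 14)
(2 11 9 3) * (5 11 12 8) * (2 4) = (2 12 8 5 11 9 3 4) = [0, 1, 12, 4, 2, 11, 6, 7, 5, 3, 10, 9, 8]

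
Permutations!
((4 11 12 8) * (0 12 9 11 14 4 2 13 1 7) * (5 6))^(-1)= (0 7 1 13 2 8 12)(4 14)(5 6)(9 11)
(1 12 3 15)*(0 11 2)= (0 11 2)(1 12 3 15)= [11, 12, 0, 15, 4, 5, 6, 7, 8, 9, 10, 2, 3, 13, 14, 1]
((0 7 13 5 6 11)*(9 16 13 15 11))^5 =(16)(0 7 15 11)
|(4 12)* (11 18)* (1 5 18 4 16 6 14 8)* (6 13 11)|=|(1 5 18 6 14 8)(4 12 16 13 11)|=30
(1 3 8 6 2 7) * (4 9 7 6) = (1 3 8 4 9 7)(2 6) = [0, 3, 6, 8, 9, 5, 2, 1, 4, 7]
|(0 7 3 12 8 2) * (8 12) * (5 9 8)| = |(12)(0 7 3 5 9 8 2)| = 7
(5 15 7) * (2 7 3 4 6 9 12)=[0, 1, 7, 4, 6, 15, 9, 5, 8, 12, 10, 11, 2, 13, 14, 3]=(2 7 5 15 3 4 6 9 12)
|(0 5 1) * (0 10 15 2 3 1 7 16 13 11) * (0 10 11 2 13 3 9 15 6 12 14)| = |(0 5 7 16 3 1 11 10 6 12 14)(2 9 15 13)| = 44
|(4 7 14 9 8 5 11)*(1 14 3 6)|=10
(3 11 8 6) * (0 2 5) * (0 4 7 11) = (0 2 5 4 7 11 8 6 3) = [2, 1, 5, 0, 7, 4, 3, 11, 6, 9, 10, 8]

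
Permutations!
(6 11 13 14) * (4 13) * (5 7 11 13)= (4 5 7 11)(6 13 14)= [0, 1, 2, 3, 5, 7, 13, 11, 8, 9, 10, 4, 12, 14, 6]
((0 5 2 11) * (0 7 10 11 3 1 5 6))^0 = (11)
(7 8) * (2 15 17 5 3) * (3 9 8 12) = (2 15 17 5 9 8 7 12 3) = [0, 1, 15, 2, 4, 9, 6, 12, 7, 8, 10, 11, 3, 13, 14, 17, 16, 5]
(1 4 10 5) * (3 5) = (1 4 10 3 5) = [0, 4, 2, 5, 10, 1, 6, 7, 8, 9, 3]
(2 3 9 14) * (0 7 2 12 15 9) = (0 7 2 3)(9 14 12 15) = [7, 1, 3, 0, 4, 5, 6, 2, 8, 14, 10, 11, 15, 13, 12, 9]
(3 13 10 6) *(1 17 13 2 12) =(1 17 13 10 6 3 2 12) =[0, 17, 12, 2, 4, 5, 3, 7, 8, 9, 6, 11, 1, 10, 14, 15, 16, 13]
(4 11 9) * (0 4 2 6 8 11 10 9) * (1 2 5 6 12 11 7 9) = [4, 2, 12, 3, 10, 6, 8, 9, 7, 5, 1, 0, 11] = (0 4 10 1 2 12 11)(5 6 8 7 9)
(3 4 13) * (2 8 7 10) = [0, 1, 8, 4, 13, 5, 6, 10, 7, 9, 2, 11, 12, 3] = (2 8 7 10)(3 4 13)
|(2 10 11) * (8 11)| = |(2 10 8 11)| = 4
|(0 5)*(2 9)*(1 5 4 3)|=10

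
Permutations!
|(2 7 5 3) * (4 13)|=|(2 7 5 3)(4 13)|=4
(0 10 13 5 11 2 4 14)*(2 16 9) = [10, 1, 4, 3, 14, 11, 6, 7, 8, 2, 13, 16, 12, 5, 0, 15, 9] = (0 10 13 5 11 16 9 2 4 14)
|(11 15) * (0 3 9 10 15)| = 6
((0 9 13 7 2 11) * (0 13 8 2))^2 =(0 8 11 7 9 2 13)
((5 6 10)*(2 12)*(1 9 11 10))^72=((1 9 11 10 5 6)(2 12))^72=(12)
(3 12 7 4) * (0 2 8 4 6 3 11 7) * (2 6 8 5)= (0 6 3 12)(2 5)(4 11 7 8)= [6, 1, 5, 12, 11, 2, 3, 8, 4, 9, 10, 7, 0]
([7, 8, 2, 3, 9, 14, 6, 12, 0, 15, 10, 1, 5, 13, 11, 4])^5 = [11, 5, 2, 3, 15, 0, 6, 1, 14, 4, 10, 12, 8, 13, 7, 9]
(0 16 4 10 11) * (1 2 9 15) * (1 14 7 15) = (0 16 4 10 11)(1 2 9)(7 15 14) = [16, 2, 9, 3, 10, 5, 6, 15, 8, 1, 11, 0, 12, 13, 7, 14, 4]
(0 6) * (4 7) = (0 6)(4 7) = [6, 1, 2, 3, 7, 5, 0, 4]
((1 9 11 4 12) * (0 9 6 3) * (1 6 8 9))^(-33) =(0 9 12)(1 11 6)(3 8 4)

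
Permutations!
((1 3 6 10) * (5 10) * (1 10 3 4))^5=(10)(1 4)(3 5 6)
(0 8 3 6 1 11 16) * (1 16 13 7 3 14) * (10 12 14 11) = (0 8 11 13 7 3 6 16)(1 10 12 14) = [8, 10, 2, 6, 4, 5, 16, 3, 11, 9, 12, 13, 14, 7, 1, 15, 0]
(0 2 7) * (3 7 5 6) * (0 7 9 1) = [2, 0, 5, 9, 4, 6, 3, 7, 8, 1] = (0 2 5 6 3 9 1)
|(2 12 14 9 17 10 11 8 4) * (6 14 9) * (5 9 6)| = 11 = |(2 12 6 14 5 9 17 10 11 8 4)|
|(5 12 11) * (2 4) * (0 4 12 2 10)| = 12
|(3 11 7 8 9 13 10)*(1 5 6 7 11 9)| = 20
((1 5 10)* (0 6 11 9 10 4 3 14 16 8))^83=((0 6 11 9 10 1 5 4 3 14 16 8))^83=(0 8 16 14 3 4 5 1 10 9 11 6)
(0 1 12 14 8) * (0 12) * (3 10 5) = (0 1)(3 10 5)(8 12 14) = [1, 0, 2, 10, 4, 3, 6, 7, 12, 9, 5, 11, 14, 13, 8]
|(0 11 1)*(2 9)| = |(0 11 1)(2 9)| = 6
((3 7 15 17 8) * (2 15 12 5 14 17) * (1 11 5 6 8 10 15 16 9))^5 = ((1 11 5 14 17 10 15 2 16 9)(3 7 12 6 8))^5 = (1 10)(2 5)(9 17)(11 15)(14 16)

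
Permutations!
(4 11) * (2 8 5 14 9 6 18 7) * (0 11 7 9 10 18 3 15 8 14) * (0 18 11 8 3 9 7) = [8, 1, 14, 15, 0, 18, 9, 2, 5, 6, 11, 4, 12, 13, 10, 3, 16, 17, 7] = (0 8 5 18 7 2 14 10 11 4)(3 15)(6 9)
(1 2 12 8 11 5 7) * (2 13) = (1 13 2 12 8 11 5 7) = [0, 13, 12, 3, 4, 7, 6, 1, 11, 9, 10, 5, 8, 2]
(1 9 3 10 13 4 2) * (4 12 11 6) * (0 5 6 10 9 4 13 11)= (0 5 6 13 12)(1 4 2)(3 9)(10 11)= [5, 4, 1, 9, 2, 6, 13, 7, 8, 3, 11, 10, 0, 12]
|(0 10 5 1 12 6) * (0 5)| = |(0 10)(1 12 6 5)| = 4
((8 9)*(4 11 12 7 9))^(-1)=(4 8 9 7 12 11)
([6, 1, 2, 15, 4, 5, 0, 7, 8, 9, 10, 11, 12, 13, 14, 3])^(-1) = (0 6)(3 15)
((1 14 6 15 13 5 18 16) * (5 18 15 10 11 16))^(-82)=(1 6 11)(5 13)(10 16 14)(15 18)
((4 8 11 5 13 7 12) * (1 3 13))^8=(1 5 11 8 4 12 7 13 3)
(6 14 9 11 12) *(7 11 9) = (6 14 7 11 12) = [0, 1, 2, 3, 4, 5, 14, 11, 8, 9, 10, 12, 6, 13, 7]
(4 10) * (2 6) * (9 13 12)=(2 6)(4 10)(9 13 12)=[0, 1, 6, 3, 10, 5, 2, 7, 8, 13, 4, 11, 9, 12]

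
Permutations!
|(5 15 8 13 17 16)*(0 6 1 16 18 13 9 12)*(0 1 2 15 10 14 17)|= |(0 6 2 15 8 9 12 1 16 5 10 14 17 18 13)|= 15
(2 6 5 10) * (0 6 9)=(0 6 5 10 2 9)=[6, 1, 9, 3, 4, 10, 5, 7, 8, 0, 2]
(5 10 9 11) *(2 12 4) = [0, 1, 12, 3, 2, 10, 6, 7, 8, 11, 9, 5, 4] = (2 12 4)(5 10 9 11)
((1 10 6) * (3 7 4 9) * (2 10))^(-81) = (1 6 10 2)(3 9 4 7) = ((1 2 10 6)(3 7 4 9))^(-81)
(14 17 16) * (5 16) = (5 16 14 17) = [0, 1, 2, 3, 4, 16, 6, 7, 8, 9, 10, 11, 12, 13, 17, 15, 14, 5]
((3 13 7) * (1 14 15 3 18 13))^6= ((1 14 15 3)(7 18 13))^6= (18)(1 15)(3 14)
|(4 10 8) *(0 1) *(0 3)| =3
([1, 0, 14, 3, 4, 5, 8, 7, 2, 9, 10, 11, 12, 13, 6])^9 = [1, 0, 14, 3, 4, 5, 8, 7, 2, 9, 10, 11, 12, 13, 6]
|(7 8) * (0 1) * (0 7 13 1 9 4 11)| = 4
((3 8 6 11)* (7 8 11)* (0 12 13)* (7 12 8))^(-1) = ((0 8 6 12 13)(3 11))^(-1) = (0 13 12 6 8)(3 11)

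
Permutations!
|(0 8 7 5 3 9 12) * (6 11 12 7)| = 20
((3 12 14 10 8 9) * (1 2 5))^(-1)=((1 2 5)(3 12 14 10 8 9))^(-1)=(1 5 2)(3 9 8 10 14 12)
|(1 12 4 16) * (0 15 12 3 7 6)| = 9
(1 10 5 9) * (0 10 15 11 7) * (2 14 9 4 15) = (0 10 5 4 15 11 7)(1 2 14 9) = [10, 2, 14, 3, 15, 4, 6, 0, 8, 1, 5, 7, 12, 13, 9, 11]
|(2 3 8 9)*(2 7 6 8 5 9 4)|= |(2 3 5 9 7 6 8 4)|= 8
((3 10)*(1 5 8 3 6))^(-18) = (10)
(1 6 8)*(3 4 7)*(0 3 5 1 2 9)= (0 3 4 7 5 1 6 8 2 9)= [3, 6, 9, 4, 7, 1, 8, 5, 2, 0]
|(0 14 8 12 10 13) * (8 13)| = |(0 14 13)(8 12 10)| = 3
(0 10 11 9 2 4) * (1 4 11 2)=[10, 4, 11, 3, 0, 5, 6, 7, 8, 1, 2, 9]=(0 10 2 11 9 1 4)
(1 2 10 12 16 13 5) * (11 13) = (1 2 10 12 16 11 13 5) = [0, 2, 10, 3, 4, 1, 6, 7, 8, 9, 12, 13, 16, 5, 14, 15, 11]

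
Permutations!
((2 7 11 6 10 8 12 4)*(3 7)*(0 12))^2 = (0 4 3 11 10)(2 7 6 8 12)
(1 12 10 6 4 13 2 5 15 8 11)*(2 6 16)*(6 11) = (1 12 10 16 2 5 15 8 6 4 13 11) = [0, 12, 5, 3, 13, 15, 4, 7, 6, 9, 16, 1, 10, 11, 14, 8, 2]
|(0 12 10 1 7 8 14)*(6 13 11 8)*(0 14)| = 9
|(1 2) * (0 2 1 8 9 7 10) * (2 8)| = 5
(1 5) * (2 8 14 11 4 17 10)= (1 5)(2 8 14 11 4 17 10)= [0, 5, 8, 3, 17, 1, 6, 7, 14, 9, 2, 4, 12, 13, 11, 15, 16, 10]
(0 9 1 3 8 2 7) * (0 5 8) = (0 9 1 3)(2 7 5 8) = [9, 3, 7, 0, 4, 8, 6, 5, 2, 1]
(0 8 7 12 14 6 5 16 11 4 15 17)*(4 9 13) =(0 8 7 12 14 6 5 16 11 9 13 4 15 17) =[8, 1, 2, 3, 15, 16, 5, 12, 7, 13, 10, 9, 14, 4, 6, 17, 11, 0]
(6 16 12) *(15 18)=(6 16 12)(15 18)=[0, 1, 2, 3, 4, 5, 16, 7, 8, 9, 10, 11, 6, 13, 14, 18, 12, 17, 15]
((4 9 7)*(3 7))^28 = (9)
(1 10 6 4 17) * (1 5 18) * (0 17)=(0 17 5 18 1 10 6 4)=[17, 10, 2, 3, 0, 18, 4, 7, 8, 9, 6, 11, 12, 13, 14, 15, 16, 5, 1]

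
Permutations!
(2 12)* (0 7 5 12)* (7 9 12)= (0 9 12 2)(5 7)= [9, 1, 0, 3, 4, 7, 6, 5, 8, 12, 10, 11, 2]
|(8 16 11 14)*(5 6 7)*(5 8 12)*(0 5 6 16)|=|(0 5 16 11 14 12 6 7 8)|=9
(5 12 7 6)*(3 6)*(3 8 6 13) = (3 13)(5 12 7 8 6) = [0, 1, 2, 13, 4, 12, 5, 8, 6, 9, 10, 11, 7, 3]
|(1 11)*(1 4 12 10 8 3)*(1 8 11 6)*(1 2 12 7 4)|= |(1 6 2 12 10 11)(3 8)(4 7)|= 6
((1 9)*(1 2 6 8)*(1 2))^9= (1 9)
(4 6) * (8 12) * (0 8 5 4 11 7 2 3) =[8, 1, 3, 0, 6, 4, 11, 2, 12, 9, 10, 7, 5] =(0 8 12 5 4 6 11 7 2 3)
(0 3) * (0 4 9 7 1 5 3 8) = (0 8)(1 5 3 4 9 7) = [8, 5, 2, 4, 9, 3, 6, 1, 0, 7]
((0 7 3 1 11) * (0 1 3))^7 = ((0 7)(1 11))^7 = (0 7)(1 11)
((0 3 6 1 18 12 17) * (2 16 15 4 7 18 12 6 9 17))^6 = (0 9)(1 7 16)(2 6 4)(3 17)(12 18 15)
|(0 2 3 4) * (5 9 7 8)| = |(0 2 3 4)(5 9 7 8)| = 4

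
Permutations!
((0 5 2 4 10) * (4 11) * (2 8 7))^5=((0 5 8 7 2 11 4 10))^5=(0 11 8 10 2 5 4 7)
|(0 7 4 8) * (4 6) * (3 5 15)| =15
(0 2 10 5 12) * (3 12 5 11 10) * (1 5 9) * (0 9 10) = (0 2 3 12 9 1 5 10 11) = [2, 5, 3, 12, 4, 10, 6, 7, 8, 1, 11, 0, 9]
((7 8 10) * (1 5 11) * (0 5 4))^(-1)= (0 4 1 11 5)(7 10 8)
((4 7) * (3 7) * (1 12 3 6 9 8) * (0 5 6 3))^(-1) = ((0 5 6 9 8 1 12)(3 7 4))^(-1) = (0 12 1 8 9 6 5)(3 4 7)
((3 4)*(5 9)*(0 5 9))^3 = ((9)(0 5)(3 4))^3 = (9)(0 5)(3 4)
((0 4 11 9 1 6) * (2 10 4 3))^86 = (0 11 3 9 2 1 10 6 4)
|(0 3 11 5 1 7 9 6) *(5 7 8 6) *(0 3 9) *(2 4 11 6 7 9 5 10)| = 10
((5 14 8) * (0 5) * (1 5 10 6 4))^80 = ((0 10 6 4 1 5 14 8))^80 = (14)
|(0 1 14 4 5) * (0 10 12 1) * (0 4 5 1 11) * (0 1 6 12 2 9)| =|(0 4 6 12 11 1 14 5 10 2 9)| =11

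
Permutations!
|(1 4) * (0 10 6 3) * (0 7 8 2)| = 14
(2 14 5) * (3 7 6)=(2 14 5)(3 7 6)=[0, 1, 14, 7, 4, 2, 3, 6, 8, 9, 10, 11, 12, 13, 5]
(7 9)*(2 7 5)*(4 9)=(2 7 4 9 5)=[0, 1, 7, 3, 9, 2, 6, 4, 8, 5]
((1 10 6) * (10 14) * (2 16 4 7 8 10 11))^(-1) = ((1 14 11 2 16 4 7 8 10 6))^(-1) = (1 6 10 8 7 4 16 2 11 14)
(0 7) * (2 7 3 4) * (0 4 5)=(0 3 5)(2 7 4)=[3, 1, 7, 5, 2, 0, 6, 4]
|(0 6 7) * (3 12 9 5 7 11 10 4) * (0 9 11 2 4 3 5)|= 28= |(0 6 2 4 5 7 9)(3 12 11 10)|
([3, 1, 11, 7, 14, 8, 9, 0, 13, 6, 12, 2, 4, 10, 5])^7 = [3, 1, 11, 7, 4, 5, 9, 0, 8, 6, 10, 2, 12, 13, 14]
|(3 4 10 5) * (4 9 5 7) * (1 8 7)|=15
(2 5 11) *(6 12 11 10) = (2 5 10 6 12 11) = [0, 1, 5, 3, 4, 10, 12, 7, 8, 9, 6, 2, 11]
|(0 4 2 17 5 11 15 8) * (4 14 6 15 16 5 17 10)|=15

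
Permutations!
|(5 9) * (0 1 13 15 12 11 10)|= 14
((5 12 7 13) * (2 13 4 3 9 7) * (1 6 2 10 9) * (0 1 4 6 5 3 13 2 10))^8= (3 13 4)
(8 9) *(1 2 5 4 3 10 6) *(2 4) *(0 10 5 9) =[10, 4, 9, 5, 3, 2, 1, 7, 0, 8, 6] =(0 10 6 1 4 3 5 2 9 8)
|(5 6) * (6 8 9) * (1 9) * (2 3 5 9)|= 10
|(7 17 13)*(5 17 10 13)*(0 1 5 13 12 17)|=|(0 1 5)(7 10 12 17 13)|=15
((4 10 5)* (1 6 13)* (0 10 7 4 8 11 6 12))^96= (0 13 8)(1 11 10)(5 12 6)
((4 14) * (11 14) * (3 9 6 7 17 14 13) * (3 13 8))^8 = (3 8 11 4 14 17 7 6 9)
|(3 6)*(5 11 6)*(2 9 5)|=|(2 9 5 11 6 3)|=6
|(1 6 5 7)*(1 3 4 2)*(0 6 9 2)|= |(0 6 5 7 3 4)(1 9 2)|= 6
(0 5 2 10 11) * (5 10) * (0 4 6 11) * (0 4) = (0 10 4 6 11)(2 5) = [10, 1, 5, 3, 6, 2, 11, 7, 8, 9, 4, 0]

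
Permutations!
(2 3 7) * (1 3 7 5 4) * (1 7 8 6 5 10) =(1 3 10)(2 8 6 5 4 7) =[0, 3, 8, 10, 7, 4, 5, 2, 6, 9, 1]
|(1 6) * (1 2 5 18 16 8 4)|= |(1 6 2 5 18 16 8 4)|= 8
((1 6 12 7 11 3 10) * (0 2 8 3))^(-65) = (0 1)(2 6)(3 7)(8 12)(10 11)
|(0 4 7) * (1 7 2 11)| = 6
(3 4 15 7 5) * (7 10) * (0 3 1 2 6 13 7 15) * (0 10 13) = (0 3 4 10 15 13 7 5 1 2 6) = [3, 2, 6, 4, 10, 1, 0, 5, 8, 9, 15, 11, 12, 7, 14, 13]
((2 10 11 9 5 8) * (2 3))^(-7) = (11)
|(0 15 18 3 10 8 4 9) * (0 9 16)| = 8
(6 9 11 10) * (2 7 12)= (2 7 12)(6 9 11 10)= [0, 1, 7, 3, 4, 5, 9, 12, 8, 11, 6, 10, 2]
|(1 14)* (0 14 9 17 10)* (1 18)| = 7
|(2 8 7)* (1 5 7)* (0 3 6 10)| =20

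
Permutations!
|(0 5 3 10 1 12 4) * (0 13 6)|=9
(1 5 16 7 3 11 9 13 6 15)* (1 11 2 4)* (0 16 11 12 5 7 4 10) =(0 16 4 1 7 3 2 10)(5 11 9 13 6 15 12) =[16, 7, 10, 2, 1, 11, 15, 3, 8, 13, 0, 9, 5, 6, 14, 12, 4]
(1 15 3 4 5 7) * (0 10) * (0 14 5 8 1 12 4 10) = (1 15 3 10 14 5 7 12 4 8) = [0, 15, 2, 10, 8, 7, 6, 12, 1, 9, 14, 11, 4, 13, 5, 3]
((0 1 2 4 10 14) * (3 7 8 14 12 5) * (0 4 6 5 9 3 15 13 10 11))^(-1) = ((0 1 2 6 5 15 13 10 12 9 3 7 8 14 4 11))^(-1) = (0 11 4 14 8 7 3 9 12 10 13 15 5 6 2 1)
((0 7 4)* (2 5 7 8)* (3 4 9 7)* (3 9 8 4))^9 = ((0 4)(2 5 9 7 8))^9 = (0 4)(2 8 7 9 5)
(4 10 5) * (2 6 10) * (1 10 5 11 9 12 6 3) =(1 10 11 9 12 6 5 4 2 3) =[0, 10, 3, 1, 2, 4, 5, 7, 8, 12, 11, 9, 6]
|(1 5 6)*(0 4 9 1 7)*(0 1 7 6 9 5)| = |(0 4 5 9 7 1)| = 6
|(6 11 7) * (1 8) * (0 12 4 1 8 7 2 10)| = |(0 12 4 1 7 6 11 2 10)| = 9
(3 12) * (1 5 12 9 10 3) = (1 5 12)(3 9 10) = [0, 5, 2, 9, 4, 12, 6, 7, 8, 10, 3, 11, 1]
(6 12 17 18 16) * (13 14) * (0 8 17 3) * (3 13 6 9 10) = (0 8 17 18 16 9 10 3)(6 12 13 14) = [8, 1, 2, 0, 4, 5, 12, 7, 17, 10, 3, 11, 13, 14, 6, 15, 9, 18, 16]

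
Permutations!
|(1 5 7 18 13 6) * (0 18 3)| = 8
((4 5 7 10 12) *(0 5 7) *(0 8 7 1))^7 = (0 1 4 12 10 7 8 5)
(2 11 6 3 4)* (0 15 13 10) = (0 15 13 10)(2 11 6 3 4) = [15, 1, 11, 4, 2, 5, 3, 7, 8, 9, 0, 6, 12, 10, 14, 13]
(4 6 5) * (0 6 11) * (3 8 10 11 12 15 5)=(0 6 3 8 10 11)(4 12 15 5)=[6, 1, 2, 8, 12, 4, 3, 7, 10, 9, 11, 0, 15, 13, 14, 5]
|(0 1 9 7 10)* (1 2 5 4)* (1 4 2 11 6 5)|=9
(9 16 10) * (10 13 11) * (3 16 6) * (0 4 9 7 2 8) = (0 4 9 6 3 16 13 11 10 7 2 8) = [4, 1, 8, 16, 9, 5, 3, 2, 0, 6, 7, 10, 12, 11, 14, 15, 13]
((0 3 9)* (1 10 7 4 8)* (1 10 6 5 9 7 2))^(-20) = (0 7 8 2 6 9 3 4 10 1 5)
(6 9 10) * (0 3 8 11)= [3, 1, 2, 8, 4, 5, 9, 7, 11, 10, 6, 0]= (0 3 8 11)(6 9 10)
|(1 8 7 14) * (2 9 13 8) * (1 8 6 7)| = |(1 2 9 13 6 7 14 8)| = 8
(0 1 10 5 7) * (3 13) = (0 1 10 5 7)(3 13) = [1, 10, 2, 13, 4, 7, 6, 0, 8, 9, 5, 11, 12, 3]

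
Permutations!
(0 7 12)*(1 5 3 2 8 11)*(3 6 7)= [3, 5, 8, 2, 4, 6, 7, 12, 11, 9, 10, 1, 0]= (0 3 2 8 11 1 5 6 7 12)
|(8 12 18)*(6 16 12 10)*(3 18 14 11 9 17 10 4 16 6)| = 11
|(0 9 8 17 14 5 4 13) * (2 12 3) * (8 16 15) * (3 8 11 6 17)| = |(0 9 16 15 11 6 17 14 5 4 13)(2 12 8 3)| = 44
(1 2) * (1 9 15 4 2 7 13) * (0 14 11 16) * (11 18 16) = [14, 7, 9, 3, 2, 5, 6, 13, 8, 15, 10, 11, 12, 1, 18, 4, 0, 17, 16] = (0 14 18 16)(1 7 13)(2 9 15 4)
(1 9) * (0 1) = (0 1 9) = [1, 9, 2, 3, 4, 5, 6, 7, 8, 0]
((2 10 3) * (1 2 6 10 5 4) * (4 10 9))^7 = ((1 2 5 10 3 6 9 4))^7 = (1 4 9 6 3 10 5 2)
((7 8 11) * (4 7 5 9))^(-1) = ((4 7 8 11 5 9))^(-1) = (4 9 5 11 8 7)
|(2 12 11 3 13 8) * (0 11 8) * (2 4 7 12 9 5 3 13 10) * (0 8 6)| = 40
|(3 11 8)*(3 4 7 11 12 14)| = 12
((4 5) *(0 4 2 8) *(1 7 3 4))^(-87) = ((0 1 7 3 4 5 2 8))^(-87) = (0 1 7 3 4 5 2 8)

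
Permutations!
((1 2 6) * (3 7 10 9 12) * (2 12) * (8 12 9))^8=(3 8 7 12 10)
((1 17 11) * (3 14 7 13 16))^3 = (17)(3 13 14 16 7)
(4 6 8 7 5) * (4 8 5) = [0, 1, 2, 3, 6, 8, 5, 4, 7] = (4 6 5 8 7)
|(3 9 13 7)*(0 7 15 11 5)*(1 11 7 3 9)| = 20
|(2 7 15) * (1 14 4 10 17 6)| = 6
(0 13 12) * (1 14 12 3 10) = (0 13 3 10 1 14 12) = [13, 14, 2, 10, 4, 5, 6, 7, 8, 9, 1, 11, 0, 3, 12]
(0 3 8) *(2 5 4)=[3, 1, 5, 8, 2, 4, 6, 7, 0]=(0 3 8)(2 5 4)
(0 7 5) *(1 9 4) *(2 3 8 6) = (0 7 5)(1 9 4)(2 3 8 6) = [7, 9, 3, 8, 1, 0, 2, 5, 6, 4]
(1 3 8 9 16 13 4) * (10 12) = (1 3 8 9 16 13 4)(10 12) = [0, 3, 2, 8, 1, 5, 6, 7, 9, 16, 12, 11, 10, 4, 14, 15, 13]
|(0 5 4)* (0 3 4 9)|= |(0 5 9)(3 4)|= 6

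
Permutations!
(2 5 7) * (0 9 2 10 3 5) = (0 9 2)(3 5 7 10) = [9, 1, 0, 5, 4, 7, 6, 10, 8, 2, 3]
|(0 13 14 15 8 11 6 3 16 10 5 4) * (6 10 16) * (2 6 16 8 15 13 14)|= 12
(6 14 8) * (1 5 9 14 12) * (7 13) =(1 5 9 14 8 6 12)(7 13) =[0, 5, 2, 3, 4, 9, 12, 13, 6, 14, 10, 11, 1, 7, 8]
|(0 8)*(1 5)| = 2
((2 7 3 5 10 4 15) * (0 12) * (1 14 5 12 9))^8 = (0 2 5)(1 3 4)(7 10 9)(12 15 14)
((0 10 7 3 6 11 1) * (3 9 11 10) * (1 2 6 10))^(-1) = (0 1 6 2 11 9 7 10 3)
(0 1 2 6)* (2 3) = (0 1 3 2 6) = [1, 3, 6, 2, 4, 5, 0]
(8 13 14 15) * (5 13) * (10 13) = (5 10 13 14 15 8) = [0, 1, 2, 3, 4, 10, 6, 7, 5, 9, 13, 11, 12, 14, 15, 8]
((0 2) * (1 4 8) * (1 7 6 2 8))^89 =((0 8 7 6 2)(1 4))^89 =(0 2 6 7 8)(1 4)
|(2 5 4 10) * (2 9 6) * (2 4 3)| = |(2 5 3)(4 10 9 6)| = 12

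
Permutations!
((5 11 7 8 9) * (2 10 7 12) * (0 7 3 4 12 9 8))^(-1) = (0 7)(2 12 4 3 10)(5 9 11)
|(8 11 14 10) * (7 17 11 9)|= 7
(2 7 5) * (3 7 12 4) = (2 12 4 3 7 5) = [0, 1, 12, 7, 3, 2, 6, 5, 8, 9, 10, 11, 4]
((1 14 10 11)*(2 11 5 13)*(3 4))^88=(1 13 14 2 10 11 5)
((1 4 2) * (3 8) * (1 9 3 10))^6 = ((1 4 2 9 3 8 10))^6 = (1 10 8 3 9 2 4)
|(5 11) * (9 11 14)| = 4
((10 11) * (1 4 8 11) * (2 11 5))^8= ((1 4 8 5 2 11 10))^8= (1 4 8 5 2 11 10)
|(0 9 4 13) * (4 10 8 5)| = 7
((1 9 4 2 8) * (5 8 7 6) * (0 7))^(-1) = ((0 7 6 5 8 1 9 4 2))^(-1) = (0 2 4 9 1 8 5 6 7)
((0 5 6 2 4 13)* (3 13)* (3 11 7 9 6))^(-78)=(0 3)(5 13)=((0 5 3 13)(2 4 11 7 9 6))^(-78)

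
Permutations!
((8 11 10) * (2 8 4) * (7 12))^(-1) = (2 4 10 11 8)(7 12)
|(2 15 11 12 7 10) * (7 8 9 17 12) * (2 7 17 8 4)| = 6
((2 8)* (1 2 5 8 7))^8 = (8)(1 7 2)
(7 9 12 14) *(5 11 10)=[0, 1, 2, 3, 4, 11, 6, 9, 8, 12, 5, 10, 14, 13, 7]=(5 11 10)(7 9 12 14)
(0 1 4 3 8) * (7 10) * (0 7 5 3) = (0 1 4)(3 8 7 10 5) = [1, 4, 2, 8, 0, 3, 6, 10, 7, 9, 5]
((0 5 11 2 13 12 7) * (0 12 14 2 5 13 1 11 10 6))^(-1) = (0 6 10 5 11 1 2 14 13)(7 12)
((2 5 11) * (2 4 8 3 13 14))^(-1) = (2 14 13 3 8 4 11 5)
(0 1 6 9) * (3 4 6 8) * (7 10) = (0 1 8 3 4 6 9)(7 10) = [1, 8, 2, 4, 6, 5, 9, 10, 3, 0, 7]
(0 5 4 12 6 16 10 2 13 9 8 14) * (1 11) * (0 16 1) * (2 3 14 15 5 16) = (0 16 10 3 14 2 13 9 8 15 5 4 12 6 1 11) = [16, 11, 13, 14, 12, 4, 1, 7, 15, 8, 3, 0, 6, 9, 2, 5, 10]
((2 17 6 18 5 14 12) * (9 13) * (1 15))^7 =(18)(1 15)(9 13) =((1 15)(2 17 6 18 5 14 12)(9 13))^7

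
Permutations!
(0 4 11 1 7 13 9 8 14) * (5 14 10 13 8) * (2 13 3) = (0 4 11 1 7 8 10 3 2 13 9 5 14) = [4, 7, 13, 2, 11, 14, 6, 8, 10, 5, 3, 1, 12, 9, 0]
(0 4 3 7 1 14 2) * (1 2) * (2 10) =[4, 14, 0, 7, 3, 5, 6, 10, 8, 9, 2, 11, 12, 13, 1] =(0 4 3 7 10 2)(1 14)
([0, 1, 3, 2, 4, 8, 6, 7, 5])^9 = [0, 1, 3, 2, 4, 8, 6, 7, 5]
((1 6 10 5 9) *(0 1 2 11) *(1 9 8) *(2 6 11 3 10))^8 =(0 1 5 3 6)(2 9 11 8 10)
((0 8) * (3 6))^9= ((0 8)(3 6))^9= (0 8)(3 6)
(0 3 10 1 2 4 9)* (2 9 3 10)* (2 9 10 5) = [5, 10, 4, 9, 3, 2, 6, 7, 8, 0, 1] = (0 5 2 4 3 9)(1 10)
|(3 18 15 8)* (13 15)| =|(3 18 13 15 8)| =5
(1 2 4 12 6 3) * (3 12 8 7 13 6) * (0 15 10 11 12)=(0 15 10 11 12 3 1 2 4 8 7 13 6)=[15, 2, 4, 1, 8, 5, 0, 13, 7, 9, 11, 12, 3, 6, 14, 10]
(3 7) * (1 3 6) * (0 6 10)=(0 6 1 3 7 10)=[6, 3, 2, 7, 4, 5, 1, 10, 8, 9, 0]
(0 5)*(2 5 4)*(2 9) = (0 4 9 2 5) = [4, 1, 5, 3, 9, 0, 6, 7, 8, 2]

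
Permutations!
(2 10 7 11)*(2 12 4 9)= (2 10 7 11 12 4 9)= [0, 1, 10, 3, 9, 5, 6, 11, 8, 2, 7, 12, 4]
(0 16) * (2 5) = (0 16)(2 5) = [16, 1, 5, 3, 4, 2, 6, 7, 8, 9, 10, 11, 12, 13, 14, 15, 0]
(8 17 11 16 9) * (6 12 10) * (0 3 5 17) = (0 3 5 17 11 16 9 8)(6 12 10) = [3, 1, 2, 5, 4, 17, 12, 7, 0, 8, 6, 16, 10, 13, 14, 15, 9, 11]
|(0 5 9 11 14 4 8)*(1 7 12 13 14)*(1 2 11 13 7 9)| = 8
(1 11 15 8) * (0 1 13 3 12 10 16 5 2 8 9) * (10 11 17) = [1, 17, 8, 12, 4, 2, 6, 7, 13, 0, 16, 15, 11, 3, 14, 9, 5, 10] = (0 1 17 10 16 5 2 8 13 3 12 11 15 9)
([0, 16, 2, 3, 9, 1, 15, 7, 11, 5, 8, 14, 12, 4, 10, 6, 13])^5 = (1 5 9 4 13 16)(6 15)(8 11 14 10)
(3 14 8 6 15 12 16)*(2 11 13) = [0, 1, 11, 14, 4, 5, 15, 7, 6, 9, 10, 13, 16, 2, 8, 12, 3] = (2 11 13)(3 14 8 6 15 12 16)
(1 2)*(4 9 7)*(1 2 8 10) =[0, 8, 2, 3, 9, 5, 6, 4, 10, 7, 1] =(1 8 10)(4 9 7)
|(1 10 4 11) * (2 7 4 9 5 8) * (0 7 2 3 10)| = 5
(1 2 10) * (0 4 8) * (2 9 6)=(0 4 8)(1 9 6 2 10)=[4, 9, 10, 3, 8, 5, 2, 7, 0, 6, 1]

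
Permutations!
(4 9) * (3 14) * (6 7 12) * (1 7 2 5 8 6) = (1 7 12)(2 5 8 6)(3 14)(4 9) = [0, 7, 5, 14, 9, 8, 2, 12, 6, 4, 10, 11, 1, 13, 3]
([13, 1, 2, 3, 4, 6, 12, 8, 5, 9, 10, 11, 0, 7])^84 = [0, 1, 2, 3, 4, 5, 6, 7, 8, 9, 10, 11, 12, 13]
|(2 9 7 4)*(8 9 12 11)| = |(2 12 11 8 9 7 4)| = 7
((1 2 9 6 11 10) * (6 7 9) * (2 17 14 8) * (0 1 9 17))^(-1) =(0 1)(2 8 14 17 7 9 10 11 6)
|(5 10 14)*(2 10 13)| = |(2 10 14 5 13)| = 5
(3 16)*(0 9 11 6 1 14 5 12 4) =(0 9 11 6 1 14 5 12 4)(3 16) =[9, 14, 2, 16, 0, 12, 1, 7, 8, 11, 10, 6, 4, 13, 5, 15, 3]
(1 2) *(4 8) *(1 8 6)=[0, 2, 8, 3, 6, 5, 1, 7, 4]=(1 2 8 4 6)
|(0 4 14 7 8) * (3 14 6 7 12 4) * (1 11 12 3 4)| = 30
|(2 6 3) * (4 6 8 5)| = |(2 8 5 4 6 3)| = 6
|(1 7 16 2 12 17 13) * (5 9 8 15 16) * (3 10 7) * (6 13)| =14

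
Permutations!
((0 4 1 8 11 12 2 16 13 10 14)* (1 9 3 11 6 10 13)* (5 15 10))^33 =(0 3 2 8 15)(1 5 14 9 12)(4 11 16 6 10)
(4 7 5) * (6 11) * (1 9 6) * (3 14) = (1 9 6 11)(3 14)(4 7 5) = [0, 9, 2, 14, 7, 4, 11, 5, 8, 6, 10, 1, 12, 13, 3]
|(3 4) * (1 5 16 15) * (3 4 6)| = 4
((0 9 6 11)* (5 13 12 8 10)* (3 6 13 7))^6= ((0 9 13 12 8 10 5 7 3 6 11))^6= (0 5 9 7 13 3 12 6 8 11 10)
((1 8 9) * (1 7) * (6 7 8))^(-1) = (1 7 6)(8 9)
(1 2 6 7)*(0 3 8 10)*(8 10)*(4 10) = [3, 2, 6, 4, 10, 5, 7, 1, 8, 9, 0] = (0 3 4 10)(1 2 6 7)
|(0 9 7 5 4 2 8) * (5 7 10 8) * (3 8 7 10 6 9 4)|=6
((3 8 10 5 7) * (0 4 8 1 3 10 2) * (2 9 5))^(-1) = (0 2 10 7 5 9 8 4)(1 3)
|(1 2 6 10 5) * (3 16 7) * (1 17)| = |(1 2 6 10 5 17)(3 16 7)| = 6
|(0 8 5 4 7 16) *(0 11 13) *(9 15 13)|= 10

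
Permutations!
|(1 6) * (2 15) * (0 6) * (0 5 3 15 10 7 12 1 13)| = |(0 6 13)(1 5 3 15 2 10 7 12)| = 24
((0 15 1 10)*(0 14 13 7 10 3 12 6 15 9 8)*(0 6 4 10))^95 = ((0 9 8 6 15 1 3 12 4 10 14 13 7))^95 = (0 15 4 7 6 12 13 8 3 14 9 1 10)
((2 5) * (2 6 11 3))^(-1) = ((2 5 6 11 3))^(-1) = (2 3 11 6 5)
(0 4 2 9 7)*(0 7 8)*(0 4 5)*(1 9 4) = (0 5)(1 9 8)(2 4) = [5, 9, 4, 3, 2, 0, 6, 7, 1, 8]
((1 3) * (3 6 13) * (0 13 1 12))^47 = ((0 13 3 12)(1 6))^47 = (0 12 3 13)(1 6)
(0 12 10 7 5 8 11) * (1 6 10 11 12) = (0 1 6 10 7 5 8 12 11) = [1, 6, 2, 3, 4, 8, 10, 5, 12, 9, 7, 0, 11]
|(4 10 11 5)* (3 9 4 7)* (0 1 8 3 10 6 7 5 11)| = |(11)(0 1 8 3 9 4 6 7 10)| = 9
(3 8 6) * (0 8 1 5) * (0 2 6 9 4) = [8, 5, 6, 1, 0, 2, 3, 7, 9, 4] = (0 8 9 4)(1 5 2 6 3)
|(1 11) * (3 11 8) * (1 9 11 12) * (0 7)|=4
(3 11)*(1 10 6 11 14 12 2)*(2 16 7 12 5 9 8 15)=[0, 10, 1, 14, 4, 9, 11, 12, 15, 8, 6, 3, 16, 13, 5, 2, 7]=(1 10 6 11 3 14 5 9 8 15 2)(7 12 16)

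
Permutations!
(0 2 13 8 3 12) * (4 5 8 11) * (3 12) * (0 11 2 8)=(0 8 12 11 4 5)(2 13)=[8, 1, 13, 3, 5, 0, 6, 7, 12, 9, 10, 4, 11, 2]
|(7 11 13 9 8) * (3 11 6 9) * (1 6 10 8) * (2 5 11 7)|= 24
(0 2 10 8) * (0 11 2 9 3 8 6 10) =(0 9 3 8 11 2)(6 10) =[9, 1, 0, 8, 4, 5, 10, 7, 11, 3, 6, 2]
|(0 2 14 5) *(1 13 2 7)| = |(0 7 1 13 2 14 5)| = 7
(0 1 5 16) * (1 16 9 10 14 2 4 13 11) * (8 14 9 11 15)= [16, 5, 4, 3, 13, 11, 6, 7, 14, 10, 9, 1, 12, 15, 2, 8, 0]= (0 16)(1 5 11)(2 4 13 15 8 14)(9 10)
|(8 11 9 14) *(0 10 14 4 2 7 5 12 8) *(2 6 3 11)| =|(0 10 14)(2 7 5 12 8)(3 11 9 4 6)| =15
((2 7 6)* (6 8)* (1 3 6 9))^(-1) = (1 9 8 7 2 6 3)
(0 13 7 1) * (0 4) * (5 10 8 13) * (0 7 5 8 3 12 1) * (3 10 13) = (0 8 3 12 1 4 7)(5 13) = [8, 4, 2, 12, 7, 13, 6, 0, 3, 9, 10, 11, 1, 5]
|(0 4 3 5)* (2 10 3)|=|(0 4 2 10 3 5)|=6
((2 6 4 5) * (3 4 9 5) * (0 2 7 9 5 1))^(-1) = (0 1 9 7 5 6 2)(3 4)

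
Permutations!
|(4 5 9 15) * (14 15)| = 5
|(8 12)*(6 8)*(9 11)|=6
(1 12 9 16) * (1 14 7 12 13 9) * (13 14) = (1 14 7 12)(9 16 13) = [0, 14, 2, 3, 4, 5, 6, 12, 8, 16, 10, 11, 1, 9, 7, 15, 13]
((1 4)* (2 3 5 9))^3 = ((1 4)(2 3 5 9))^3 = (1 4)(2 9 5 3)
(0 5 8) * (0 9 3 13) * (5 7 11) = (0 7 11 5 8 9 3 13) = [7, 1, 2, 13, 4, 8, 6, 11, 9, 3, 10, 5, 12, 0]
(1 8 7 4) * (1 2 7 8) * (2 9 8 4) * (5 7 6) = (2 6 5 7)(4 9 8) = [0, 1, 6, 3, 9, 7, 5, 2, 4, 8]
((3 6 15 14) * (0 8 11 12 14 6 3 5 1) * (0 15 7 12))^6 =((0 8 11)(1 15 6 7 12 14 5))^6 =(1 5 14 12 7 6 15)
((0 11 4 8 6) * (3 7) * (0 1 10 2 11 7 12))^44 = (12)(1 2 4 6 10 11 8)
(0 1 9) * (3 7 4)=(0 1 9)(3 7 4)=[1, 9, 2, 7, 3, 5, 6, 4, 8, 0]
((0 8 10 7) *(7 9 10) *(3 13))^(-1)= (0 7 8)(3 13)(9 10)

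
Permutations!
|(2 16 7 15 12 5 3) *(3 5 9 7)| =12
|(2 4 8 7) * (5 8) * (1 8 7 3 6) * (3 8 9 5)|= 8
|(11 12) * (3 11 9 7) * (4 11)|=|(3 4 11 12 9 7)|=6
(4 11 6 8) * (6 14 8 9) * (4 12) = [0, 1, 2, 3, 11, 5, 9, 7, 12, 6, 10, 14, 4, 13, 8] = (4 11 14 8 12)(6 9)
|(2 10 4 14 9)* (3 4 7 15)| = 8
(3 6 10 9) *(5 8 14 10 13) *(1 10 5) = (1 10 9 3 6 13)(5 8 14) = [0, 10, 2, 6, 4, 8, 13, 7, 14, 3, 9, 11, 12, 1, 5]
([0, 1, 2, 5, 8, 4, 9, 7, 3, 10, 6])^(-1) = [0, 1, 2, 8, 5, 3, 10, 7, 4, 6, 9]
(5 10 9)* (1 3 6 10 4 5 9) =(1 3 6 10)(4 5) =[0, 3, 2, 6, 5, 4, 10, 7, 8, 9, 1]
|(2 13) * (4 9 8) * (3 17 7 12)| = 12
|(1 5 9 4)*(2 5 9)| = 6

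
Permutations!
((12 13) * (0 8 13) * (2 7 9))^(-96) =((0 8 13 12)(2 7 9))^(-96) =(13)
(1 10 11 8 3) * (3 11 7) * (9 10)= (1 9 10 7 3)(8 11)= [0, 9, 2, 1, 4, 5, 6, 3, 11, 10, 7, 8]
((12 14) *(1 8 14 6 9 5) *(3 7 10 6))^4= (1 3 9 14 10)(5 12 6 8 7)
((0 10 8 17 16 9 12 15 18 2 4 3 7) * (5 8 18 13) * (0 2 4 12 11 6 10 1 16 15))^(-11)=(0 16 11 10 4 7 12 1 9 6 18 3 2)(5 13 15 17 8)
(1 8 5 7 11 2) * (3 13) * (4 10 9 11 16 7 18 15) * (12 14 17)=(1 8 5 18 15 4 10 9 11 2)(3 13)(7 16)(12 14 17)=[0, 8, 1, 13, 10, 18, 6, 16, 5, 11, 9, 2, 14, 3, 17, 4, 7, 12, 15]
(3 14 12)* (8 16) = [0, 1, 2, 14, 4, 5, 6, 7, 16, 9, 10, 11, 3, 13, 12, 15, 8] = (3 14 12)(8 16)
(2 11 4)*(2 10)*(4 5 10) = (2 11 5 10) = [0, 1, 11, 3, 4, 10, 6, 7, 8, 9, 2, 5]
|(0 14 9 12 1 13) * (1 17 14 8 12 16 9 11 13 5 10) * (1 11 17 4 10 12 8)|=8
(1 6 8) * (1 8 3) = (8)(1 6 3) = [0, 6, 2, 1, 4, 5, 3, 7, 8]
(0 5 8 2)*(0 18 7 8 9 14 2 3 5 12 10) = [12, 1, 18, 5, 4, 9, 6, 8, 3, 14, 0, 11, 10, 13, 2, 15, 16, 17, 7] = (0 12 10)(2 18 7 8 3 5 9 14)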